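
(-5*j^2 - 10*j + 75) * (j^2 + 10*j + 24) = -5*j^4 - 60*j^3 - 145*j^2 + 510*j + 1800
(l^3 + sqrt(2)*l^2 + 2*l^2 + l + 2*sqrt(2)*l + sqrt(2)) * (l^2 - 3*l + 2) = l^5 - l^4 + sqrt(2)*l^4 - 3*l^3 - sqrt(2)*l^3 - 3*sqrt(2)*l^2 + l^2 + sqrt(2)*l + 2*l + 2*sqrt(2)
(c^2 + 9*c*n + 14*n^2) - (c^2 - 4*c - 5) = 9*c*n + 4*c + 14*n^2 + 5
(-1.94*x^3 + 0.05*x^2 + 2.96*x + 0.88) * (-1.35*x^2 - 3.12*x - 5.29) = 2.619*x^5 + 5.9853*x^4 + 6.1106*x^3 - 10.6877*x^2 - 18.404*x - 4.6552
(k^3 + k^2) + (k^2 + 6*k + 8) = k^3 + 2*k^2 + 6*k + 8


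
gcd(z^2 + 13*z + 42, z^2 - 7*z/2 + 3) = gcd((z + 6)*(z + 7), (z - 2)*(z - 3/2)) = 1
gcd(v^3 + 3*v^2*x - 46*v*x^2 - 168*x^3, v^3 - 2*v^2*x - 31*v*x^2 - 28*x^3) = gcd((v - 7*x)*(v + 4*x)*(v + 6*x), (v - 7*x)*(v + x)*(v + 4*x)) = -v^2 + 3*v*x + 28*x^2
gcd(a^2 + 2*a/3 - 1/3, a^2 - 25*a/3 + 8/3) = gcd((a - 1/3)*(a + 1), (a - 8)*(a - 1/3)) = a - 1/3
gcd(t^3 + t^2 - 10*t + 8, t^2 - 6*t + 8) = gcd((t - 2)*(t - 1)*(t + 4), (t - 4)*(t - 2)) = t - 2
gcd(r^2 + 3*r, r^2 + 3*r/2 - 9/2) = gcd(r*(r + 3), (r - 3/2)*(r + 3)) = r + 3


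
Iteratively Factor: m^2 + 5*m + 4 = (m + 1)*(m + 4)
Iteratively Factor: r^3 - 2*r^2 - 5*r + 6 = (r - 1)*(r^2 - r - 6) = (r - 1)*(r + 2)*(r - 3)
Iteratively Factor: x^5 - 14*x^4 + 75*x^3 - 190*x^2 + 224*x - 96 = (x - 3)*(x^4 - 11*x^3 + 42*x^2 - 64*x + 32) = (x - 4)*(x - 3)*(x^3 - 7*x^2 + 14*x - 8) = (x - 4)*(x - 3)*(x - 1)*(x^2 - 6*x + 8) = (x - 4)^2*(x - 3)*(x - 1)*(x - 2)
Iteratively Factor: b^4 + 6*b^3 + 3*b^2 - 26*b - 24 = (b + 3)*(b^3 + 3*b^2 - 6*b - 8) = (b + 1)*(b + 3)*(b^2 + 2*b - 8) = (b - 2)*(b + 1)*(b + 3)*(b + 4)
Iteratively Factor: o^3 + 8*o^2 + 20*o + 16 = (o + 2)*(o^2 + 6*o + 8) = (o + 2)^2*(o + 4)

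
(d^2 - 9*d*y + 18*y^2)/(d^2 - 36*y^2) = (d - 3*y)/(d + 6*y)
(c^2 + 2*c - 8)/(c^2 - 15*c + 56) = (c^2 + 2*c - 8)/(c^2 - 15*c + 56)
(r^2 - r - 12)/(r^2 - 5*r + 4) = (r + 3)/(r - 1)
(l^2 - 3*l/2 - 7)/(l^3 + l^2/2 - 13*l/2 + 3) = (2*l^2 - 3*l - 14)/(2*l^3 + l^2 - 13*l + 6)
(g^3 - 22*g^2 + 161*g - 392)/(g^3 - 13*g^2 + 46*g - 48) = (g^2 - 14*g + 49)/(g^2 - 5*g + 6)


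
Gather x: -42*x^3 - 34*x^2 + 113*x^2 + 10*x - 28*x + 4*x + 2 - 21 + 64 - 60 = -42*x^3 + 79*x^2 - 14*x - 15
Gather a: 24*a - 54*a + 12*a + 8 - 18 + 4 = -18*a - 6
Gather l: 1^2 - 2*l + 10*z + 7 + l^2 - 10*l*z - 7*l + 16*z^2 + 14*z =l^2 + l*(-10*z - 9) + 16*z^2 + 24*z + 8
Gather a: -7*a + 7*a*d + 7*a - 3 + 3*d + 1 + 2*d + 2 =7*a*d + 5*d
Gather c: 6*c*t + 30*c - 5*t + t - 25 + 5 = c*(6*t + 30) - 4*t - 20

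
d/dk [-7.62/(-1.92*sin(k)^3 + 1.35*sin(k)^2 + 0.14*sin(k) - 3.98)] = (-43.8912*sin(k)^2 + 20.574*sin(k) + 1.0668)*cos(k)/(1.92*sin(k)^3 - 1.35*sin(k)^2 - 0.14*sin(k) + 3.98)^2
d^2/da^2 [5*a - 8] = 0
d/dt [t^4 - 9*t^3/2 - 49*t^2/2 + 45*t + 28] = 4*t^3 - 27*t^2/2 - 49*t + 45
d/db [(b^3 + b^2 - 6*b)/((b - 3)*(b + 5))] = (b^4 + 4*b^3 - 37*b^2 - 30*b + 90)/(b^4 + 4*b^3 - 26*b^2 - 60*b + 225)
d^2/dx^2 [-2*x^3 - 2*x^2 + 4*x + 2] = -12*x - 4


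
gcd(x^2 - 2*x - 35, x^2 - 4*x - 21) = x - 7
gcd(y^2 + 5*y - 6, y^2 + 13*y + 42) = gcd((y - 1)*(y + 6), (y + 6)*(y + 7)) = y + 6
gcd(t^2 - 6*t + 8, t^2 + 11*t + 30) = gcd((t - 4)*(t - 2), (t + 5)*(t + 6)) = 1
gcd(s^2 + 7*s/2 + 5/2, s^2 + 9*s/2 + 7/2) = s + 1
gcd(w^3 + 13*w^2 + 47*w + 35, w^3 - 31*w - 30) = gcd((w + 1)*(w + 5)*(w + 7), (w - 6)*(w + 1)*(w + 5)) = w^2 + 6*w + 5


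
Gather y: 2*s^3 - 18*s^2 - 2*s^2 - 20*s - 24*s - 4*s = 2*s^3 - 20*s^2 - 48*s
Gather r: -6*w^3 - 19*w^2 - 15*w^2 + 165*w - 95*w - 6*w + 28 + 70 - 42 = -6*w^3 - 34*w^2 + 64*w + 56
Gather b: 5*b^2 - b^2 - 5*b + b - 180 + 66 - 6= 4*b^2 - 4*b - 120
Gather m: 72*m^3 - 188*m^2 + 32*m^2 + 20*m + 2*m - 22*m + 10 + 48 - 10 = 72*m^3 - 156*m^2 + 48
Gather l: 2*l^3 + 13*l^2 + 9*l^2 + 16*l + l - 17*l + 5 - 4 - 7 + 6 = 2*l^3 + 22*l^2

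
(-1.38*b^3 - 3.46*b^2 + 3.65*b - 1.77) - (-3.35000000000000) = -1.38*b^3 - 3.46*b^2 + 3.65*b + 1.58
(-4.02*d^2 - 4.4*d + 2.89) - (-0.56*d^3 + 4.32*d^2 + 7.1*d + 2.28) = 0.56*d^3 - 8.34*d^2 - 11.5*d + 0.61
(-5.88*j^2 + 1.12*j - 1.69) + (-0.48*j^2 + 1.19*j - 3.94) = -6.36*j^2 + 2.31*j - 5.63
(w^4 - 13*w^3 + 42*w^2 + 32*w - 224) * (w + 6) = w^5 - 7*w^4 - 36*w^3 + 284*w^2 - 32*w - 1344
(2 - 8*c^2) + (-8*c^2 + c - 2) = -16*c^2 + c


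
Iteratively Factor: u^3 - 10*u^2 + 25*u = (u - 5)*(u^2 - 5*u) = (u - 5)^2*(u)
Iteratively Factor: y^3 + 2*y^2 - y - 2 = (y - 1)*(y^2 + 3*y + 2) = (y - 1)*(y + 1)*(y + 2)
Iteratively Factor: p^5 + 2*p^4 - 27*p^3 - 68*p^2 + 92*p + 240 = (p + 4)*(p^4 - 2*p^3 - 19*p^2 + 8*p + 60) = (p + 2)*(p + 4)*(p^3 - 4*p^2 - 11*p + 30) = (p - 5)*(p + 2)*(p + 4)*(p^2 + p - 6) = (p - 5)*(p + 2)*(p + 3)*(p + 4)*(p - 2)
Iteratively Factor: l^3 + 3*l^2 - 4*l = (l - 1)*(l^2 + 4*l) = l*(l - 1)*(l + 4)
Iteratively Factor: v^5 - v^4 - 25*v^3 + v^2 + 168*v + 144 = (v - 4)*(v^4 + 3*v^3 - 13*v^2 - 51*v - 36) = (v - 4)*(v + 3)*(v^3 - 13*v - 12) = (v - 4)*(v + 1)*(v + 3)*(v^2 - v - 12) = (v - 4)^2*(v + 1)*(v + 3)*(v + 3)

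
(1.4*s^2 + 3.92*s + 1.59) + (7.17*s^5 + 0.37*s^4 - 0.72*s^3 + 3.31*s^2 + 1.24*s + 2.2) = 7.17*s^5 + 0.37*s^4 - 0.72*s^3 + 4.71*s^2 + 5.16*s + 3.79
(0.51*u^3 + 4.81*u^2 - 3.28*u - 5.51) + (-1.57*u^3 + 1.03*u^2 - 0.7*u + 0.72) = -1.06*u^3 + 5.84*u^2 - 3.98*u - 4.79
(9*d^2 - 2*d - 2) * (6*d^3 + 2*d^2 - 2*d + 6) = 54*d^5 + 6*d^4 - 34*d^3 + 54*d^2 - 8*d - 12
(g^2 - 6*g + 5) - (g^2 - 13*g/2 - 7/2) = g/2 + 17/2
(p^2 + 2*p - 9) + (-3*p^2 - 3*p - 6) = -2*p^2 - p - 15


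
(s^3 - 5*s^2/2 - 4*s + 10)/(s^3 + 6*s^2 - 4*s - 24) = (s - 5/2)/(s + 6)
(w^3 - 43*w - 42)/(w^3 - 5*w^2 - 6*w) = (w^2 - w - 42)/(w*(w - 6))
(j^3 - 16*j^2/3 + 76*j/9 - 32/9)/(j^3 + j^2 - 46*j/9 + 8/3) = (3*j^2 - 14*j + 16)/(3*j^2 + 5*j - 12)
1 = 1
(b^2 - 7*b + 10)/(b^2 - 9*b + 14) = (b - 5)/(b - 7)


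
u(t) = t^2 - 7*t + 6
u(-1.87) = 22.59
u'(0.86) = -5.28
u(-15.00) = 336.00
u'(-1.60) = -10.20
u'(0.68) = -5.64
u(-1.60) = 19.76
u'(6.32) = 5.64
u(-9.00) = 150.00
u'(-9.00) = -25.00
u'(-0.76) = -8.52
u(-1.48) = 18.55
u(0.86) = 0.72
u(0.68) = 1.70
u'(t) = 2*t - 7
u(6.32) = 1.70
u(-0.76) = 11.90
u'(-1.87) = -10.74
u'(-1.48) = -9.96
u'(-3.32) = -13.64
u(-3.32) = 40.26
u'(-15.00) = -37.00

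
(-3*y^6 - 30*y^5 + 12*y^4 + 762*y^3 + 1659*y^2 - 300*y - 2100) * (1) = -3*y^6 - 30*y^5 + 12*y^4 + 762*y^3 + 1659*y^2 - 300*y - 2100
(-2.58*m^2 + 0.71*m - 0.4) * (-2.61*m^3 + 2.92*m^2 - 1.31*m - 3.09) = 6.7338*m^5 - 9.3867*m^4 + 6.497*m^3 + 5.8741*m^2 - 1.6699*m + 1.236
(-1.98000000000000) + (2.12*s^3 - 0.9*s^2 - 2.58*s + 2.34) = 2.12*s^3 - 0.9*s^2 - 2.58*s + 0.36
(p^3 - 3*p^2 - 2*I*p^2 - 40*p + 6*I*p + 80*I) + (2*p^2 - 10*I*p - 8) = p^3 - p^2 - 2*I*p^2 - 40*p - 4*I*p - 8 + 80*I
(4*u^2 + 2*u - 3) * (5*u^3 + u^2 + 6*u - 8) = 20*u^5 + 14*u^4 + 11*u^3 - 23*u^2 - 34*u + 24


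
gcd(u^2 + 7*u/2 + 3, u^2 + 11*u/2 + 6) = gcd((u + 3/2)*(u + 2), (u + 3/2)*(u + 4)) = u + 3/2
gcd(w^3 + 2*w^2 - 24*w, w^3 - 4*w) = w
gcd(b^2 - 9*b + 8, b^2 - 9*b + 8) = b^2 - 9*b + 8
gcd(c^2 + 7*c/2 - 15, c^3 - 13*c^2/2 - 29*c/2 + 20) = 1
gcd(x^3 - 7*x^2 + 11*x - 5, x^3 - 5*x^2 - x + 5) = x^2 - 6*x + 5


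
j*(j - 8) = j^2 - 8*j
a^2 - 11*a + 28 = (a - 7)*(a - 4)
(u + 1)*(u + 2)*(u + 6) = u^3 + 9*u^2 + 20*u + 12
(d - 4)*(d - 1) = d^2 - 5*d + 4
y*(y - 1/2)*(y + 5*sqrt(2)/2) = y^3 - y^2/2 + 5*sqrt(2)*y^2/2 - 5*sqrt(2)*y/4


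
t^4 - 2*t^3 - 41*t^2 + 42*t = t*(t - 7)*(t - 1)*(t + 6)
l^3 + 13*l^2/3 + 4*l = l*(l + 4/3)*(l + 3)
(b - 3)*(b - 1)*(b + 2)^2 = b^4 - 9*b^2 - 4*b + 12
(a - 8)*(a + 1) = a^2 - 7*a - 8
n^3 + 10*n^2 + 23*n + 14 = (n + 1)*(n + 2)*(n + 7)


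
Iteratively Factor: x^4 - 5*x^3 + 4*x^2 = (x)*(x^3 - 5*x^2 + 4*x) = x*(x - 1)*(x^2 - 4*x) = x*(x - 4)*(x - 1)*(x)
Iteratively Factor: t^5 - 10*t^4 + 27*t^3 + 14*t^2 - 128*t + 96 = (t - 4)*(t^4 - 6*t^3 + 3*t^2 + 26*t - 24) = (t - 4)*(t - 1)*(t^3 - 5*t^2 - 2*t + 24) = (t - 4)*(t - 3)*(t - 1)*(t^2 - 2*t - 8) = (t - 4)^2*(t - 3)*(t - 1)*(t + 2)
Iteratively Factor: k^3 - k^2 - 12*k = (k + 3)*(k^2 - 4*k) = (k - 4)*(k + 3)*(k)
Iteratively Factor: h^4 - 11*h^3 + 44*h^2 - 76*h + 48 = (h - 2)*(h^3 - 9*h^2 + 26*h - 24) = (h - 2)^2*(h^2 - 7*h + 12) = (h - 3)*(h - 2)^2*(h - 4)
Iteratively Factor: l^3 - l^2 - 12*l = (l)*(l^2 - l - 12) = l*(l - 4)*(l + 3)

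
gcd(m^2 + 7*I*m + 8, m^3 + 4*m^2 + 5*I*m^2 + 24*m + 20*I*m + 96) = m + 8*I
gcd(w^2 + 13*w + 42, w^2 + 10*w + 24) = w + 6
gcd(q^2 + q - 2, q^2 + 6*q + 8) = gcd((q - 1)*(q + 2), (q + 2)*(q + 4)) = q + 2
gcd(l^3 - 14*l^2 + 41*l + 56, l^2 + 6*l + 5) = l + 1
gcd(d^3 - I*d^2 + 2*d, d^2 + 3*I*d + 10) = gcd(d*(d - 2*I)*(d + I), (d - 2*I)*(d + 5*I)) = d - 2*I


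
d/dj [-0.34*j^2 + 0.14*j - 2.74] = 0.14 - 0.68*j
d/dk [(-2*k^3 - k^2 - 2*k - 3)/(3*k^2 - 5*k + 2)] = (-6*k^4 + 20*k^3 - k^2 + 14*k - 19)/(9*k^4 - 30*k^3 + 37*k^2 - 20*k + 4)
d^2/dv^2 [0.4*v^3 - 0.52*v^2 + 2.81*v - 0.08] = 2.4*v - 1.04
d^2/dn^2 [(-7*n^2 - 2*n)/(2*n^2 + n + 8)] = 12*(n^3 + 56*n^2 + 16*n - 72)/(8*n^6 + 12*n^5 + 102*n^4 + 97*n^3 + 408*n^2 + 192*n + 512)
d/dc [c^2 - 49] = 2*c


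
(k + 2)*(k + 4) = k^2 + 6*k + 8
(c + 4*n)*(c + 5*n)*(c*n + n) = c^3*n + 9*c^2*n^2 + c^2*n + 20*c*n^3 + 9*c*n^2 + 20*n^3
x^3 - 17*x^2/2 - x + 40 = (x - 8)*(x - 5/2)*(x + 2)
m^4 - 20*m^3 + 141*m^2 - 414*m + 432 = (m - 8)*(m - 6)*(m - 3)^2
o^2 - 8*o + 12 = (o - 6)*(o - 2)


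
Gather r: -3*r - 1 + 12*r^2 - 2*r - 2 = 12*r^2 - 5*r - 3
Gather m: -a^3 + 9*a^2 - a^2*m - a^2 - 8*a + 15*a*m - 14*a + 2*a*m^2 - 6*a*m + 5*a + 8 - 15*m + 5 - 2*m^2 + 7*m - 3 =-a^3 + 8*a^2 - 17*a + m^2*(2*a - 2) + m*(-a^2 + 9*a - 8) + 10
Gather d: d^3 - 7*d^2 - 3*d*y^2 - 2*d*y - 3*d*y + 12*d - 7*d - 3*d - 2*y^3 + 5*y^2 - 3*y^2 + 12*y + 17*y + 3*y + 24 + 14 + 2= d^3 - 7*d^2 + d*(-3*y^2 - 5*y + 2) - 2*y^3 + 2*y^2 + 32*y + 40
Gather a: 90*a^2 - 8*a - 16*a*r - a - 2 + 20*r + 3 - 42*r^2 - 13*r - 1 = 90*a^2 + a*(-16*r - 9) - 42*r^2 + 7*r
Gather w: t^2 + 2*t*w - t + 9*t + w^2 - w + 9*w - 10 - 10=t^2 + 8*t + w^2 + w*(2*t + 8) - 20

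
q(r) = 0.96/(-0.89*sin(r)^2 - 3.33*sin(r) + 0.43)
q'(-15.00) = -0.32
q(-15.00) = 0.43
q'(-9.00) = -0.83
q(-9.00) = 0.58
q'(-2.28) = -0.21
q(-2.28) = 0.39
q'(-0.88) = 0.20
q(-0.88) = 0.39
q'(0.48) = 2.10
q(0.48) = -0.74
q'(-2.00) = -0.09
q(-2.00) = 0.35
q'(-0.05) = 8.80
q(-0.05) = 1.62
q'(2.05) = -0.21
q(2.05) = -0.30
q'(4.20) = -0.12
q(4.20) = 0.36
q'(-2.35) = -0.25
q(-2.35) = 0.41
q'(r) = 0.96*(1.78*sin(r)*cos(r) + 3.33*cos(r))/(-0.89*sin(r)^2 - 3.33*sin(r) + 0.43)^2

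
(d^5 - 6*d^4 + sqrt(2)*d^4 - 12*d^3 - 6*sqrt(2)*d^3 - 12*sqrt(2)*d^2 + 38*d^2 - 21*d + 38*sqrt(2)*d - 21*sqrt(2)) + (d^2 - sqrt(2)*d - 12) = d^5 - 6*d^4 + sqrt(2)*d^4 - 12*d^3 - 6*sqrt(2)*d^3 - 12*sqrt(2)*d^2 + 39*d^2 - 21*d + 37*sqrt(2)*d - 21*sqrt(2) - 12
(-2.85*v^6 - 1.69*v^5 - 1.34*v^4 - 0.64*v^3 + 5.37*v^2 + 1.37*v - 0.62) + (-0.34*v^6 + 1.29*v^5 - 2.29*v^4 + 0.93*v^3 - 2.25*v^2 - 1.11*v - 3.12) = -3.19*v^6 - 0.4*v^5 - 3.63*v^4 + 0.29*v^3 + 3.12*v^2 + 0.26*v - 3.74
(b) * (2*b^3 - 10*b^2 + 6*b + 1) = 2*b^4 - 10*b^3 + 6*b^2 + b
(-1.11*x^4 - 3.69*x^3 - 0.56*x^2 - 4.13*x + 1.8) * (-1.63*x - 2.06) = 1.8093*x^5 + 8.3013*x^4 + 8.5142*x^3 + 7.8855*x^2 + 5.5738*x - 3.708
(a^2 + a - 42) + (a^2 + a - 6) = 2*a^2 + 2*a - 48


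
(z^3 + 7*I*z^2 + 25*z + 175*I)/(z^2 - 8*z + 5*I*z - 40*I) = (z^2 + 2*I*z + 35)/(z - 8)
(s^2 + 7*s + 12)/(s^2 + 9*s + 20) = (s + 3)/(s + 5)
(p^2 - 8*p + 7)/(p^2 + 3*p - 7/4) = 4*(p^2 - 8*p + 7)/(4*p^2 + 12*p - 7)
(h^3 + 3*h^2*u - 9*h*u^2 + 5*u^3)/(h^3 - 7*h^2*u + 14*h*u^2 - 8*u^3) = (h^2 + 4*h*u - 5*u^2)/(h^2 - 6*h*u + 8*u^2)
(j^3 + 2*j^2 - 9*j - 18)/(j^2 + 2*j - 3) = (j^2 - j - 6)/(j - 1)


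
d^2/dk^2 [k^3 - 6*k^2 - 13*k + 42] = 6*k - 12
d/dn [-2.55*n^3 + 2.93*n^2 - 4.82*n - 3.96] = -7.65*n^2 + 5.86*n - 4.82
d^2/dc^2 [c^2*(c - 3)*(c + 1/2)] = 12*c^2 - 15*c - 3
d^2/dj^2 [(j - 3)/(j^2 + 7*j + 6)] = 2*((j - 3)*(2*j + 7)^2 - (3*j + 4)*(j^2 + 7*j + 6))/(j^2 + 7*j + 6)^3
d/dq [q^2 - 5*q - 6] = 2*q - 5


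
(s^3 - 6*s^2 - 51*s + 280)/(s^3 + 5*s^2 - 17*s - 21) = (s^2 - 13*s + 40)/(s^2 - 2*s - 3)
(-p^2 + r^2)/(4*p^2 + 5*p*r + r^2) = (-p + r)/(4*p + r)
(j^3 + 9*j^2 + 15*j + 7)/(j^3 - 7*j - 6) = (j^2 + 8*j + 7)/(j^2 - j - 6)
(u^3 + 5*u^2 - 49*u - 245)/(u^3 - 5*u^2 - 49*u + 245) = (u + 5)/(u - 5)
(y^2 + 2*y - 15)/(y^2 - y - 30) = (y - 3)/(y - 6)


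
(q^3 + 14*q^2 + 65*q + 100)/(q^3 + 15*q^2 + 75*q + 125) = (q + 4)/(q + 5)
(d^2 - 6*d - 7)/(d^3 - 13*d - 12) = (d - 7)/(d^2 - d - 12)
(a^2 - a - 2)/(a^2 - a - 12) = (-a^2 + a + 2)/(-a^2 + a + 12)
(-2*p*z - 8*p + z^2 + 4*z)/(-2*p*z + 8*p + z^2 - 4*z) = (z + 4)/(z - 4)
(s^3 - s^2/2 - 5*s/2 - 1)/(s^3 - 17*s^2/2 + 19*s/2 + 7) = (s + 1)/(s - 7)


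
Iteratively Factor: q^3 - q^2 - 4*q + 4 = (q - 1)*(q^2 - 4) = (q - 1)*(q + 2)*(q - 2)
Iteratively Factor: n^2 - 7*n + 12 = (n - 3)*(n - 4)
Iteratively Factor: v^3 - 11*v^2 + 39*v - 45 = (v - 5)*(v^2 - 6*v + 9) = (v - 5)*(v - 3)*(v - 3)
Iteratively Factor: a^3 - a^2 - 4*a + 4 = (a - 2)*(a^2 + a - 2) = (a - 2)*(a - 1)*(a + 2)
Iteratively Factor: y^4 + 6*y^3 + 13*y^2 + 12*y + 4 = (y + 2)*(y^3 + 4*y^2 + 5*y + 2) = (y + 1)*(y + 2)*(y^2 + 3*y + 2) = (y + 1)*(y + 2)^2*(y + 1)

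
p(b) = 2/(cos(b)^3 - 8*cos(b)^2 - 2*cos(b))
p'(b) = 2*(3*sin(b)*cos(b)^2 - 16*sin(b)*cos(b) - 2*sin(b))/(cos(b)^3 - 8*cos(b)^2 - 2*cos(b))^2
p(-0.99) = -0.60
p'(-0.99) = 1.48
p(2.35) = -0.69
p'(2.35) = 1.82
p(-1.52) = -16.39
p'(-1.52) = 376.12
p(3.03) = -0.29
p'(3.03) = 0.08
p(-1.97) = -4.08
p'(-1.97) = -35.86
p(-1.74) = 19.02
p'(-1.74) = -138.96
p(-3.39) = -0.31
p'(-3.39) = 0.19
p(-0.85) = -0.44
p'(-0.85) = 0.83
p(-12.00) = -0.29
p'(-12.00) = -0.31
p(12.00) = -0.29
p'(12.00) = 0.31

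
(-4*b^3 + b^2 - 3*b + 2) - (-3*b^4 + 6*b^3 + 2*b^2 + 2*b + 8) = 3*b^4 - 10*b^3 - b^2 - 5*b - 6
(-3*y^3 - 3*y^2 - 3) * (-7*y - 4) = 21*y^4 + 33*y^3 + 12*y^2 + 21*y + 12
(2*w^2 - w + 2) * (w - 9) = 2*w^3 - 19*w^2 + 11*w - 18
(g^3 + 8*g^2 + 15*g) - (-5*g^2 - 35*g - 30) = g^3 + 13*g^2 + 50*g + 30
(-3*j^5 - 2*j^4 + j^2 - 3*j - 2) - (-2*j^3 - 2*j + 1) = -3*j^5 - 2*j^4 + 2*j^3 + j^2 - j - 3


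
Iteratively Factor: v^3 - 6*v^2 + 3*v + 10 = (v - 2)*(v^2 - 4*v - 5) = (v - 5)*(v - 2)*(v + 1)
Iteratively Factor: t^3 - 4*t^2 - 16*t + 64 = (t + 4)*(t^2 - 8*t + 16) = (t - 4)*(t + 4)*(t - 4)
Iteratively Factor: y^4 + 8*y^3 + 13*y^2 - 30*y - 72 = (y + 3)*(y^3 + 5*y^2 - 2*y - 24) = (y + 3)^2*(y^2 + 2*y - 8) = (y - 2)*(y + 3)^2*(y + 4)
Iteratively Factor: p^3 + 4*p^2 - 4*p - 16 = (p + 4)*(p^2 - 4) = (p - 2)*(p + 4)*(p + 2)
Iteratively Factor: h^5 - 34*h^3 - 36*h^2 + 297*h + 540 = (h + 3)*(h^4 - 3*h^3 - 25*h^2 + 39*h + 180) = (h - 4)*(h + 3)*(h^3 + h^2 - 21*h - 45) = (h - 5)*(h - 4)*(h + 3)*(h^2 + 6*h + 9) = (h - 5)*(h - 4)*(h + 3)^2*(h + 3)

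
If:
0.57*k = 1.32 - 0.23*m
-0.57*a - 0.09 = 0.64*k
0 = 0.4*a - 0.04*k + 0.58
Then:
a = -1.34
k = 1.06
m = 3.12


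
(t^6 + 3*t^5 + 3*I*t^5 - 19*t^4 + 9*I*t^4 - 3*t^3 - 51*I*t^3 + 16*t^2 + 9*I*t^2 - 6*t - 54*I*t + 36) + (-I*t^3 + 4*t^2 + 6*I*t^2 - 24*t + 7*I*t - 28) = t^6 + 3*t^5 + 3*I*t^5 - 19*t^4 + 9*I*t^4 - 3*t^3 - 52*I*t^3 + 20*t^2 + 15*I*t^2 - 30*t - 47*I*t + 8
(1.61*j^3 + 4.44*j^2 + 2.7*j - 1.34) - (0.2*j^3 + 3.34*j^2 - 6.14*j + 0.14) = 1.41*j^3 + 1.1*j^2 + 8.84*j - 1.48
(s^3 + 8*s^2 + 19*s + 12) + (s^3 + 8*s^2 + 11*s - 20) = 2*s^3 + 16*s^2 + 30*s - 8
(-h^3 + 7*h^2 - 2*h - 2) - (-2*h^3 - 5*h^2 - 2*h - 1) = h^3 + 12*h^2 - 1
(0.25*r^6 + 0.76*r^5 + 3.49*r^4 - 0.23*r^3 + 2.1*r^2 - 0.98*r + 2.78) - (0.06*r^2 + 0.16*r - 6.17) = 0.25*r^6 + 0.76*r^5 + 3.49*r^4 - 0.23*r^3 + 2.04*r^2 - 1.14*r + 8.95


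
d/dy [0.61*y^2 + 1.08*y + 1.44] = 1.22*y + 1.08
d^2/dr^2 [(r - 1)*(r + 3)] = 2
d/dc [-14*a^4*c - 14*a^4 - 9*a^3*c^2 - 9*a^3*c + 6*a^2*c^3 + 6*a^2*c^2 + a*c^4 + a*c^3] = a*(-14*a^3 - 18*a^2*c - 9*a^2 + 18*a*c^2 + 12*a*c + 4*c^3 + 3*c^2)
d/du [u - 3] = 1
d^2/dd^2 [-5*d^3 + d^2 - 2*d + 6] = 2 - 30*d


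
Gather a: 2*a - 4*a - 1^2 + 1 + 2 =2 - 2*a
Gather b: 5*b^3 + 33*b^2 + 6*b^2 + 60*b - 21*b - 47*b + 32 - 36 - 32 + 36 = 5*b^3 + 39*b^2 - 8*b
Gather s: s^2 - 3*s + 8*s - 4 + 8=s^2 + 5*s + 4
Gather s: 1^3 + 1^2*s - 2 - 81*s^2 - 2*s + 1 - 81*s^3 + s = -81*s^3 - 81*s^2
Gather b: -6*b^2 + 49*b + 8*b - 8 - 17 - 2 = -6*b^2 + 57*b - 27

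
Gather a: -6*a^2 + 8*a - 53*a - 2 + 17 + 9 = -6*a^2 - 45*a + 24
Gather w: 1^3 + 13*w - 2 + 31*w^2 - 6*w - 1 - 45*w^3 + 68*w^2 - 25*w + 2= -45*w^3 + 99*w^2 - 18*w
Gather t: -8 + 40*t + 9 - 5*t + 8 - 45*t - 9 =-10*t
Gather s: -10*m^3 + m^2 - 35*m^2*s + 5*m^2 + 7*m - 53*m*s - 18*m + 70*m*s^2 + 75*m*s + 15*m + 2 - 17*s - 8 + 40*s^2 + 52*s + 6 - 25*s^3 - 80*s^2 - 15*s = -10*m^3 + 6*m^2 + 4*m - 25*s^3 + s^2*(70*m - 40) + s*(-35*m^2 + 22*m + 20)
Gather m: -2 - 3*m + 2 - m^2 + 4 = -m^2 - 3*m + 4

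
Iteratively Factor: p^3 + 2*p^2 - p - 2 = (p - 1)*(p^2 + 3*p + 2) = (p - 1)*(p + 2)*(p + 1)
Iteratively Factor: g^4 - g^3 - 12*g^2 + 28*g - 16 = (g - 2)*(g^3 + g^2 - 10*g + 8) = (g - 2)*(g + 4)*(g^2 - 3*g + 2) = (g - 2)^2*(g + 4)*(g - 1)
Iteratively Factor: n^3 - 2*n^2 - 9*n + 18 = (n + 3)*(n^2 - 5*n + 6) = (n - 3)*(n + 3)*(n - 2)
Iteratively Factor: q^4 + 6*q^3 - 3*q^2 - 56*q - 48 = (q + 4)*(q^3 + 2*q^2 - 11*q - 12) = (q - 3)*(q + 4)*(q^2 + 5*q + 4) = (q - 3)*(q + 4)^2*(q + 1)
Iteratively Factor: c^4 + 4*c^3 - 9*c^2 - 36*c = (c - 3)*(c^3 + 7*c^2 + 12*c) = c*(c - 3)*(c^2 + 7*c + 12) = c*(c - 3)*(c + 4)*(c + 3)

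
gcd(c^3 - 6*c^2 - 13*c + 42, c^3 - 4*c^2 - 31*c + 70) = c^2 - 9*c + 14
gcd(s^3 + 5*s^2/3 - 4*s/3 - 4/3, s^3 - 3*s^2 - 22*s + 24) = s - 1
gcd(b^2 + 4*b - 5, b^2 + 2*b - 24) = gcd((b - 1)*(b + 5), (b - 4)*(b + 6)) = 1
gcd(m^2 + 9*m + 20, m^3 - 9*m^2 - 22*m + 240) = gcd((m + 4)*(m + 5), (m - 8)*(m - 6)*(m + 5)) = m + 5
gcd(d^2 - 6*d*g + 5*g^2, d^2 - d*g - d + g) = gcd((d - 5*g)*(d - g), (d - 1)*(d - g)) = d - g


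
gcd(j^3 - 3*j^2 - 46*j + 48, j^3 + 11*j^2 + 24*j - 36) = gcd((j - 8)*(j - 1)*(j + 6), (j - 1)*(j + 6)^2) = j^2 + 5*j - 6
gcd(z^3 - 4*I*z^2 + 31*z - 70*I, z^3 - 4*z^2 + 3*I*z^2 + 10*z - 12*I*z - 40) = z^2 + 3*I*z + 10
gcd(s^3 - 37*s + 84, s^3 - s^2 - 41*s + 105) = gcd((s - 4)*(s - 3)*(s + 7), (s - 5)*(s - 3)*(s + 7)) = s^2 + 4*s - 21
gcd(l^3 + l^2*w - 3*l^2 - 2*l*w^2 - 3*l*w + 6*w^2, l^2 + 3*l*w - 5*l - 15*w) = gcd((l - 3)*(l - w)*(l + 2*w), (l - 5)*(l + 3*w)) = 1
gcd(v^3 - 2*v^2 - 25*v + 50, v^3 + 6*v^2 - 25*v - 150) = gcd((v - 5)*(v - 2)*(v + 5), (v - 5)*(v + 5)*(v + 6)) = v^2 - 25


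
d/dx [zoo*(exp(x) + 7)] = zoo*exp(x)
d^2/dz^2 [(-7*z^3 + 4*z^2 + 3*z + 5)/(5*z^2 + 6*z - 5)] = 2*(-472*z^3 + 1305*z^2 + 150*z + 495)/(125*z^6 + 450*z^5 + 165*z^4 - 684*z^3 - 165*z^2 + 450*z - 125)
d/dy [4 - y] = -1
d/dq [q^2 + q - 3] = 2*q + 1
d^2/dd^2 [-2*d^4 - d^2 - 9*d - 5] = -24*d^2 - 2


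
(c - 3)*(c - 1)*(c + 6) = c^3 + 2*c^2 - 21*c + 18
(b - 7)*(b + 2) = b^2 - 5*b - 14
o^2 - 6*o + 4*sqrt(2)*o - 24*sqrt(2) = (o - 6)*(o + 4*sqrt(2))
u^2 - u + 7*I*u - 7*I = (u - 1)*(u + 7*I)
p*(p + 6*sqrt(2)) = p^2 + 6*sqrt(2)*p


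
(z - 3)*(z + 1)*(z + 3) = z^3 + z^2 - 9*z - 9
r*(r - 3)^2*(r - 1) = r^4 - 7*r^3 + 15*r^2 - 9*r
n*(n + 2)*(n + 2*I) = n^3 + 2*n^2 + 2*I*n^2 + 4*I*n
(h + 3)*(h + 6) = h^2 + 9*h + 18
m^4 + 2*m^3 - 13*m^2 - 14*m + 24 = (m - 3)*(m - 1)*(m + 2)*(m + 4)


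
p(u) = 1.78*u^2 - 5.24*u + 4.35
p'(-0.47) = -6.91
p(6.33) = 42.50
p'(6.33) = 17.29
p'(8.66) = 25.59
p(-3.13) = 38.19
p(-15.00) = 483.45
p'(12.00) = 37.48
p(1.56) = 0.51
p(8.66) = 92.46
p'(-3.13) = -16.38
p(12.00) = 197.79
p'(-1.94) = -12.15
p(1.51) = 0.50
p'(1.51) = 0.14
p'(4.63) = 11.24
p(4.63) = 18.25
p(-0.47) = 7.21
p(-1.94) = 21.21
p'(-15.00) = -58.64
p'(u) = 3.56*u - 5.24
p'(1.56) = 0.31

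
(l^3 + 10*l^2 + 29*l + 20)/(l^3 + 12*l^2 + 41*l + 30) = (l + 4)/(l + 6)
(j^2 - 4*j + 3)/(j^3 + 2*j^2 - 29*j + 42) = (j - 1)/(j^2 + 5*j - 14)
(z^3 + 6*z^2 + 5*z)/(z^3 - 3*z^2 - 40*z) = (z + 1)/(z - 8)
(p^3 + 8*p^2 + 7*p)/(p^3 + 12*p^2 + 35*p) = (p + 1)/(p + 5)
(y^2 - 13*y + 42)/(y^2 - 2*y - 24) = (y - 7)/(y + 4)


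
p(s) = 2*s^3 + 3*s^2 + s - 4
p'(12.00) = 937.00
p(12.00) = 3896.00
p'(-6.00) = 181.00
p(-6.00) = -334.00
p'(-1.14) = 1.96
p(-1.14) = -4.20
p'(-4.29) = 85.68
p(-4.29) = -110.98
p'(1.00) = 13.00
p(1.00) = 2.00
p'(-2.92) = 34.64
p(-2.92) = -31.13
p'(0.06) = 1.38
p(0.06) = -3.93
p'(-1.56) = 6.24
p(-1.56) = -5.85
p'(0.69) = 8.00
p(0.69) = -1.22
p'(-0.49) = -0.50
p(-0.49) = -4.00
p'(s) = 6*s^2 + 6*s + 1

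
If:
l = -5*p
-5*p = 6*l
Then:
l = 0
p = 0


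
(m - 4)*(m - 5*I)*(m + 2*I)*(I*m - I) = I*m^4 + 3*m^3 - 5*I*m^3 - 15*m^2 + 14*I*m^2 + 12*m - 50*I*m + 40*I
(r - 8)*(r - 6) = r^2 - 14*r + 48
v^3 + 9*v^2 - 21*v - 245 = (v - 5)*(v + 7)^2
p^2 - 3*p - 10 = (p - 5)*(p + 2)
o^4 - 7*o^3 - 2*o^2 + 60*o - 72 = (o - 6)*(o - 2)^2*(o + 3)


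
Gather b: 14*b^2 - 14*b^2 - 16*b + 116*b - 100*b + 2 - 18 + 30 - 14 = 0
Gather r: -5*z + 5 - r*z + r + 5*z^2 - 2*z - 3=r*(1 - z) + 5*z^2 - 7*z + 2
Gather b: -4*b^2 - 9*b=-4*b^2 - 9*b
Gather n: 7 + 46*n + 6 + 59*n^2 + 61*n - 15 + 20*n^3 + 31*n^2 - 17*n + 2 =20*n^3 + 90*n^2 + 90*n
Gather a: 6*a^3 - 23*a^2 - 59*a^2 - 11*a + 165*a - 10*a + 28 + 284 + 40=6*a^3 - 82*a^2 + 144*a + 352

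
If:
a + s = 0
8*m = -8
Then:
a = -s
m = -1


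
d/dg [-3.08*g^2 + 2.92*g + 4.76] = 2.92 - 6.16*g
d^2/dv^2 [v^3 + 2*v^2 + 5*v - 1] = 6*v + 4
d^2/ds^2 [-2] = 0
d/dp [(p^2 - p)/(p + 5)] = (p^2 + 10*p - 5)/(p^2 + 10*p + 25)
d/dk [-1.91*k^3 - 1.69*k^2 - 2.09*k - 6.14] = -5.73*k^2 - 3.38*k - 2.09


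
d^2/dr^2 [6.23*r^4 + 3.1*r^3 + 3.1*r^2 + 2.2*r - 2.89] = 74.76*r^2 + 18.6*r + 6.2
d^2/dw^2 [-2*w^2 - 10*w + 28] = -4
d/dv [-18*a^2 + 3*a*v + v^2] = 3*a + 2*v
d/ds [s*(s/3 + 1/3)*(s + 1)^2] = (s + 1)^2*(4*s + 1)/3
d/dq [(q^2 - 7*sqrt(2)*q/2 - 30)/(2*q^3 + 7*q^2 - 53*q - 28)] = ((4*q - 7*sqrt(2))*(2*q^3 + 7*q^2 - 53*q - 28) + (-2*q^2 + 7*sqrt(2)*q + 60)*(6*q^2 + 14*q - 53))/(2*(2*q^3 + 7*q^2 - 53*q - 28)^2)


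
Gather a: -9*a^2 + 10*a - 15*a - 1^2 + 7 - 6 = -9*a^2 - 5*a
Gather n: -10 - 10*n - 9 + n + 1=-9*n - 18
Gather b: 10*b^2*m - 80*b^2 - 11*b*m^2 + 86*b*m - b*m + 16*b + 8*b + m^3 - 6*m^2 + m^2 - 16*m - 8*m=b^2*(10*m - 80) + b*(-11*m^2 + 85*m + 24) + m^3 - 5*m^2 - 24*m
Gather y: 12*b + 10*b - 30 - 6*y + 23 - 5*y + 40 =22*b - 11*y + 33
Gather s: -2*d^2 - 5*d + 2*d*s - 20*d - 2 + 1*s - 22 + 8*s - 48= -2*d^2 - 25*d + s*(2*d + 9) - 72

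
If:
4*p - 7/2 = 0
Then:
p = 7/8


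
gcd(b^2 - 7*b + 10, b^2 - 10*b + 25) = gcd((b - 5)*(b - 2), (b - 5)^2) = b - 5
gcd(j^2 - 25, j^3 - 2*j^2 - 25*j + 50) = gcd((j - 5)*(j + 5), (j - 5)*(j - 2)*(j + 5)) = j^2 - 25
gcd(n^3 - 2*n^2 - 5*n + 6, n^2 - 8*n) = 1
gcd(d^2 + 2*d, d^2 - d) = d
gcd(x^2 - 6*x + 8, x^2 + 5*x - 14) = x - 2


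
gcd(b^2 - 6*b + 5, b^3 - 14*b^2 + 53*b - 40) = b^2 - 6*b + 5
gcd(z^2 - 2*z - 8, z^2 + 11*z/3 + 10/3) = z + 2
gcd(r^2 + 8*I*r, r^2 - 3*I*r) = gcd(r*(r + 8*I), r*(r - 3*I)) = r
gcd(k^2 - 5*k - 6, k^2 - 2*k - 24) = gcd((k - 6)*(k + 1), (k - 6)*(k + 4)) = k - 6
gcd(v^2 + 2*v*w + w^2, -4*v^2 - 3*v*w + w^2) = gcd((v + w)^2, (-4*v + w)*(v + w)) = v + w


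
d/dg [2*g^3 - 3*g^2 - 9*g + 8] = 6*g^2 - 6*g - 9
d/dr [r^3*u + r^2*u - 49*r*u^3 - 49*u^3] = u*(3*r^2 + 2*r - 49*u^2)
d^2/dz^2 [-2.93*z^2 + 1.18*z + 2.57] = -5.86000000000000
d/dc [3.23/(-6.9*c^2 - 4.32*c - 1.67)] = (44.574*c + 13.9536)/(6.9*c^2 + 4.32*c + 1.67)^2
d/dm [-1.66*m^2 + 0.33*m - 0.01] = 0.33 - 3.32*m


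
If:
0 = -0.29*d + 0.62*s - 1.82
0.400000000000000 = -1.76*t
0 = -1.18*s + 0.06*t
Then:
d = -6.30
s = -0.01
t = -0.23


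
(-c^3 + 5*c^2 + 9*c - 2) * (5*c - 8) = -5*c^4 + 33*c^3 + 5*c^2 - 82*c + 16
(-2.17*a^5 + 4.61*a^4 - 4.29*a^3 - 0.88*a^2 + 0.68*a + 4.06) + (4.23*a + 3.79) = -2.17*a^5 + 4.61*a^4 - 4.29*a^3 - 0.88*a^2 + 4.91*a + 7.85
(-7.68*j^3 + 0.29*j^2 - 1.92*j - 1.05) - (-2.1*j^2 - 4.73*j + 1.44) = -7.68*j^3 + 2.39*j^2 + 2.81*j - 2.49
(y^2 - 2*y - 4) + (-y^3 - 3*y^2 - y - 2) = -y^3 - 2*y^2 - 3*y - 6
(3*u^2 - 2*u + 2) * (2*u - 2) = 6*u^3 - 10*u^2 + 8*u - 4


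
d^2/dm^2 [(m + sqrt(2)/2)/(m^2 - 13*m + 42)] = ((2*m - 13)^2*(2*m + sqrt(2)) + (-6*m - sqrt(2) + 26)*(m^2 - 13*m + 42))/(m^2 - 13*m + 42)^3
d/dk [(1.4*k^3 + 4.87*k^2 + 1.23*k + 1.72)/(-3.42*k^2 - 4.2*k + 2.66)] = (-4.788*k^4 - 11.76*k^3 - 5.0754*k^2 + 37.6732*k + 10.4958)/(11.6964*k^4 + 28.728*k^3 - 0.554400000000001*k^2 - 22.344*k + 7.0756)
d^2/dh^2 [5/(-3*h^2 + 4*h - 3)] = 10*(9*h^2 - 12*h - 4*(3*h - 2)^2 + 9)/(3*h^2 - 4*h + 3)^3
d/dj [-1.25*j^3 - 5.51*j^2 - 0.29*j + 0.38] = -3.75*j^2 - 11.02*j - 0.29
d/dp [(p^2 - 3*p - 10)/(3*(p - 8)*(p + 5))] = 10*(3 - 2*p)/(p^4 - 6*p^3 - 71*p^2 + 240*p + 1600)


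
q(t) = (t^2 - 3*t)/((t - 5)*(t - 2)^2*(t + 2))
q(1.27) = 0.34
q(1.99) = 1673.54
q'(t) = (2*t - 3)/((t - 5)*(t - 2)^2*(t + 2)) - (t^2 - 3*t)/((t - 5)*(t - 2)^2*(t + 2)^2) - 2*(t^2 - 3*t)/((t - 5)*(t - 2)^3*(t + 2)) - (t^2 - 3*t)/((t - 5)^2*(t - 2)^2*(t + 2)) = 2*(-t^4 + 6*t^3 - 9*t^2 + 5*t - 30)/(t^7 - 12*t^6 + 37*t^5 + 46*t^4 - 344*t^3 + 208*t^2 + 720*t - 800)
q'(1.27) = 0.98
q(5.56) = 0.27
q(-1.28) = -0.11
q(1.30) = 0.37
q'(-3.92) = 0.03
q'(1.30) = 1.11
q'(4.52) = -0.70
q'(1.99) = 334027.77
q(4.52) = -0.35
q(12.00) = 0.01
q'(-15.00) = 0.00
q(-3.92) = 0.05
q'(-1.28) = 0.18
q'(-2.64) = 0.22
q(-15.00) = 0.00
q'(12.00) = 0.00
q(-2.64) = 0.14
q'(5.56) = -0.51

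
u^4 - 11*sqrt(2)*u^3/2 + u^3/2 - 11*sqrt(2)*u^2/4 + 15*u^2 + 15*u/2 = u*(u + 1/2)*(u - 3*sqrt(2))*(u - 5*sqrt(2)/2)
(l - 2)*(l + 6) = l^2 + 4*l - 12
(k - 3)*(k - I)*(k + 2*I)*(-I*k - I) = -I*k^4 + k^3 + 2*I*k^3 - 2*k^2 + I*k^2 - 3*k + 4*I*k + 6*I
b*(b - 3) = b^2 - 3*b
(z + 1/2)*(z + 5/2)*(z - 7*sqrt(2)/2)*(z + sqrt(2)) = z^4 - 5*sqrt(2)*z^3/2 + 3*z^3 - 15*sqrt(2)*z^2/2 - 23*z^2/4 - 21*z - 25*sqrt(2)*z/8 - 35/4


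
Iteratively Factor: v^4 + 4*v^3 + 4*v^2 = (v)*(v^3 + 4*v^2 + 4*v) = v*(v + 2)*(v^2 + 2*v) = v^2*(v + 2)*(v + 2)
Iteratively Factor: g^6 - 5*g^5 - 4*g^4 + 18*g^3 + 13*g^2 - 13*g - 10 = (g + 1)*(g^5 - 6*g^4 + 2*g^3 + 16*g^2 - 3*g - 10) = (g - 5)*(g + 1)*(g^4 - g^3 - 3*g^2 + g + 2) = (g - 5)*(g - 1)*(g + 1)*(g^3 - 3*g - 2) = (g - 5)*(g - 1)*(g + 1)^2*(g^2 - g - 2) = (g - 5)*(g - 2)*(g - 1)*(g + 1)^2*(g + 1)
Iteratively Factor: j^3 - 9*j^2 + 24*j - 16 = (j - 1)*(j^2 - 8*j + 16) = (j - 4)*(j - 1)*(j - 4)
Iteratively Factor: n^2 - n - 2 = (n + 1)*(n - 2)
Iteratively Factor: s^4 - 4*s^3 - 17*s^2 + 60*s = (s - 5)*(s^3 + s^2 - 12*s) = (s - 5)*(s - 3)*(s^2 + 4*s) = s*(s - 5)*(s - 3)*(s + 4)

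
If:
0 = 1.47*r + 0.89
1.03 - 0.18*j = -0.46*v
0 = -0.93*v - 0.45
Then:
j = 4.49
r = -0.61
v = -0.48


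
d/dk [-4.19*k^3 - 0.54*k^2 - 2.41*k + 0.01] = -12.57*k^2 - 1.08*k - 2.41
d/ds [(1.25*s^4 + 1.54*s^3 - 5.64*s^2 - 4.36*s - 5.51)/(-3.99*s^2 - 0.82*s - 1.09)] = (-9.975*s^5 - 9.2196*s^4 - 7.97560000000001*s^3 - 17.8074*s^2 - 31.6746*s + 0.234200000000001)/(15.9201*s^4 + 6.5436*s^3 + 9.3706*s^2 + 1.7876*s + 1.1881)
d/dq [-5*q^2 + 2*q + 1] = 2 - 10*q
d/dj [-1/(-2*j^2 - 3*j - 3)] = (-4*j - 3)/(2*j^2 + 3*j + 3)^2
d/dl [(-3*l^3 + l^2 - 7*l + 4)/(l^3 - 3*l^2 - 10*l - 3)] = (8*l^4 + 74*l^3 - 16*l^2 + 18*l + 61)/(l^6 - 6*l^5 - 11*l^4 + 54*l^3 + 118*l^2 + 60*l + 9)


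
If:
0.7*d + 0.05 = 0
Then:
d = -0.07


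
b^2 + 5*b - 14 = (b - 2)*(b + 7)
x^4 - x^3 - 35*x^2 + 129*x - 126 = (x - 3)^2*(x - 2)*(x + 7)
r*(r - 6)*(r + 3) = r^3 - 3*r^2 - 18*r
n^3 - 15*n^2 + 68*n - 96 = (n - 8)*(n - 4)*(n - 3)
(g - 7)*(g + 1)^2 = g^3 - 5*g^2 - 13*g - 7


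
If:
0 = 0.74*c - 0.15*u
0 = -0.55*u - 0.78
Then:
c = -0.29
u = -1.42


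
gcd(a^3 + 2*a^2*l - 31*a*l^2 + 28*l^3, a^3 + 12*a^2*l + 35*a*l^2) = a + 7*l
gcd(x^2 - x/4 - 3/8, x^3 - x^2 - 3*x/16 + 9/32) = x^2 - x/4 - 3/8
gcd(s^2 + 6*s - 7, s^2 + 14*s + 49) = s + 7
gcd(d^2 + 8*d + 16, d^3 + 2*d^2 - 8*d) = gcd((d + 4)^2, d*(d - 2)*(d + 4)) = d + 4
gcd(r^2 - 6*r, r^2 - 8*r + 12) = r - 6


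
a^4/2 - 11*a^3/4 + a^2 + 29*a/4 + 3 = (a/2 + 1/4)*(a - 4)*(a - 3)*(a + 1)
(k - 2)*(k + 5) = k^2 + 3*k - 10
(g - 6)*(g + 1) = g^2 - 5*g - 6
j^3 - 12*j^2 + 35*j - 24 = (j - 8)*(j - 3)*(j - 1)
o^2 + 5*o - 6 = (o - 1)*(o + 6)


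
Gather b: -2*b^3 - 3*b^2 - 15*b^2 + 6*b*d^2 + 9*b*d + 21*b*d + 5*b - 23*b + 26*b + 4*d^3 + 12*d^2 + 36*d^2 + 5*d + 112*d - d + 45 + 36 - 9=-2*b^3 - 18*b^2 + b*(6*d^2 + 30*d + 8) + 4*d^3 + 48*d^2 + 116*d + 72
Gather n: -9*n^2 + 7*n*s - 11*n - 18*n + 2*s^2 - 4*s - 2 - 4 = -9*n^2 + n*(7*s - 29) + 2*s^2 - 4*s - 6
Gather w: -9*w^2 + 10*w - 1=-9*w^2 + 10*w - 1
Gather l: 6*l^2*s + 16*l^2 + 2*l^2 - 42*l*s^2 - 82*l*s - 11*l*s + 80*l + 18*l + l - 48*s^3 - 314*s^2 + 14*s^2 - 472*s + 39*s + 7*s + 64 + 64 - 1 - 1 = l^2*(6*s + 18) + l*(-42*s^2 - 93*s + 99) - 48*s^3 - 300*s^2 - 426*s + 126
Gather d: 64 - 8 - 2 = 54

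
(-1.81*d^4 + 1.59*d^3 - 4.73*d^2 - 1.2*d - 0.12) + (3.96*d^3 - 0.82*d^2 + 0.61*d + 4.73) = -1.81*d^4 + 5.55*d^3 - 5.55*d^2 - 0.59*d + 4.61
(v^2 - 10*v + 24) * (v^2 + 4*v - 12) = v^4 - 6*v^3 - 28*v^2 + 216*v - 288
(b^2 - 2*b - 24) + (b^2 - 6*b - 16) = 2*b^2 - 8*b - 40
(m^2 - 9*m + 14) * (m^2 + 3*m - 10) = m^4 - 6*m^3 - 23*m^2 + 132*m - 140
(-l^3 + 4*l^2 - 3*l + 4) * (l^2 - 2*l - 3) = -l^5 + 6*l^4 - 8*l^3 - 2*l^2 + l - 12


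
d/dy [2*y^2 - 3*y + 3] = 4*y - 3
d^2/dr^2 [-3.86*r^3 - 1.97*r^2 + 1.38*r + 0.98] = -23.16*r - 3.94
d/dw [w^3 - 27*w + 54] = 3*w^2 - 27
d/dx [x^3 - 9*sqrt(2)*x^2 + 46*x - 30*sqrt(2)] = 3*x^2 - 18*sqrt(2)*x + 46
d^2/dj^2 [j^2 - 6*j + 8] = 2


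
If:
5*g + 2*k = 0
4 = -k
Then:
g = 8/5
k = -4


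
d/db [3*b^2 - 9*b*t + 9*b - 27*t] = 6*b - 9*t + 9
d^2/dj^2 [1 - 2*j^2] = -4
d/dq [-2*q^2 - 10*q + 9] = -4*q - 10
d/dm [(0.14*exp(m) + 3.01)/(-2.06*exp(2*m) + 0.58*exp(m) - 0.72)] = (0.2884*exp(2*m) + 12.4012*exp(m) - 1.8466)*exp(m)/(4.2436*exp(4*m) - 2.3896*exp(3*m) + 3.3028*exp(2*m) - 0.8352*exp(m) + 0.5184)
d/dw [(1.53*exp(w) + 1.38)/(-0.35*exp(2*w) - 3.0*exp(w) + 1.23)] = (0.5355*exp(2*w) + 0.966*exp(w) + 6.0219)*exp(w)/(0.1225*exp(4*w) + 2.1*exp(3*w) + 8.139*exp(2*w) - 7.38*exp(w) + 1.5129)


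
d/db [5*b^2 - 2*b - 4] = 10*b - 2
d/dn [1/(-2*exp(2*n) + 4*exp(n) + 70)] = (exp(n) - 1)*exp(n)/(-exp(2*n) + 2*exp(n) + 35)^2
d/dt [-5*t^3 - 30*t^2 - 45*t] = -15*t^2 - 60*t - 45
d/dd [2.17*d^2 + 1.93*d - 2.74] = 4.34*d + 1.93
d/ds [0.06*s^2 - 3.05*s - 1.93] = 0.12*s - 3.05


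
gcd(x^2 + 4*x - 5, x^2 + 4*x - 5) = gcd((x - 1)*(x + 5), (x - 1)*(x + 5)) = x^2 + 4*x - 5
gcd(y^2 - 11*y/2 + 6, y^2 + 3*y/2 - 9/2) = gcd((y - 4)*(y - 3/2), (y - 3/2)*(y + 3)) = y - 3/2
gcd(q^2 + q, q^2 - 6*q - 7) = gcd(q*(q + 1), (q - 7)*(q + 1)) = q + 1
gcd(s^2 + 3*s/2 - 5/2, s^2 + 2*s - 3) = s - 1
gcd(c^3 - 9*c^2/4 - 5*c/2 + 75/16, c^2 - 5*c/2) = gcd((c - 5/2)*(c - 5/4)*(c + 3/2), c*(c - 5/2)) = c - 5/2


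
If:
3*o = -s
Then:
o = -s/3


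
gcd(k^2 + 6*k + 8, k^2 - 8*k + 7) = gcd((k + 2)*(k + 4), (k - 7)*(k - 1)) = 1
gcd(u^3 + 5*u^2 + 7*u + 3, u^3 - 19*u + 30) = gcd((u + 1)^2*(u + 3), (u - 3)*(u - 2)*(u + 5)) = 1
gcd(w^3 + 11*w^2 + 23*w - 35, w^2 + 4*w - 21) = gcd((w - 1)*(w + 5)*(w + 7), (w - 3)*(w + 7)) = w + 7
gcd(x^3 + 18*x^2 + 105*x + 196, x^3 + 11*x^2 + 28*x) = x^2 + 11*x + 28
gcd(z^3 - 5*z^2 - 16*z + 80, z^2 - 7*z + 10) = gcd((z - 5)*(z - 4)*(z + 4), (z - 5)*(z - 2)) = z - 5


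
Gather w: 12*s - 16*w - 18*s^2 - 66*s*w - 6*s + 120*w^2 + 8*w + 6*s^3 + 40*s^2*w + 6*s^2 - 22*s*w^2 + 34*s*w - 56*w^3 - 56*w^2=6*s^3 - 12*s^2 + 6*s - 56*w^3 + w^2*(64 - 22*s) + w*(40*s^2 - 32*s - 8)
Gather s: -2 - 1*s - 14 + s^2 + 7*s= s^2 + 6*s - 16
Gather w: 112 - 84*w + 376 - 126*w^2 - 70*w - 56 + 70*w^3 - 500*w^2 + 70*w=70*w^3 - 626*w^2 - 84*w + 432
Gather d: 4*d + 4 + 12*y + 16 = 4*d + 12*y + 20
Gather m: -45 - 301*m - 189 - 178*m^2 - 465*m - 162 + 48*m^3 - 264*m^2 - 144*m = 48*m^3 - 442*m^2 - 910*m - 396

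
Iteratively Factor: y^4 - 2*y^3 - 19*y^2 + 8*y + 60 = (y + 3)*(y^3 - 5*y^2 - 4*y + 20) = (y - 5)*(y + 3)*(y^2 - 4) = (y - 5)*(y - 2)*(y + 3)*(y + 2)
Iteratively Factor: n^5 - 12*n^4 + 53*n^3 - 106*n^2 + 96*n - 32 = (n - 1)*(n^4 - 11*n^3 + 42*n^2 - 64*n + 32) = (n - 4)*(n - 1)*(n^3 - 7*n^2 + 14*n - 8) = (n - 4)*(n - 1)^2*(n^2 - 6*n + 8) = (n - 4)^2*(n - 1)^2*(n - 2)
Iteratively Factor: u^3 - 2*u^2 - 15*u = (u + 3)*(u^2 - 5*u) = u*(u + 3)*(u - 5)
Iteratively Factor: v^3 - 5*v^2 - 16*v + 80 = (v + 4)*(v^2 - 9*v + 20) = (v - 5)*(v + 4)*(v - 4)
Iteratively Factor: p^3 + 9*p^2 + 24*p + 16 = (p + 1)*(p^2 + 8*p + 16) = (p + 1)*(p + 4)*(p + 4)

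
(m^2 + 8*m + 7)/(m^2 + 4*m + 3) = (m + 7)/(m + 3)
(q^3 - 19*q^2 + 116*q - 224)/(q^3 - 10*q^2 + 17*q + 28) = (q - 8)/(q + 1)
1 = 1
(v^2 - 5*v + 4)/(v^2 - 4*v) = (v - 1)/v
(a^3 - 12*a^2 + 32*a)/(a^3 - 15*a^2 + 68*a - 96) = a/(a - 3)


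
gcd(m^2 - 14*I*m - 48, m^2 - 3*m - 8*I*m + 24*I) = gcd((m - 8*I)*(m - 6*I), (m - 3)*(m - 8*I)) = m - 8*I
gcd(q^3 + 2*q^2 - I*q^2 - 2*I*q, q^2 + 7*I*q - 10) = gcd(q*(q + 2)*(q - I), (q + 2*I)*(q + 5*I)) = 1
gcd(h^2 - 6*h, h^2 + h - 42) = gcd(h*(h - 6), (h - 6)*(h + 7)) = h - 6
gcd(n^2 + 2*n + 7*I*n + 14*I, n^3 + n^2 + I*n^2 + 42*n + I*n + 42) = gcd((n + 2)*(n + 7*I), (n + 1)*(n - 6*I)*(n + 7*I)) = n + 7*I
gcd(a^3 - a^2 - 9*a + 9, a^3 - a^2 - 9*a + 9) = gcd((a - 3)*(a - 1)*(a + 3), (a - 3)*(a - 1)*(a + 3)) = a^3 - a^2 - 9*a + 9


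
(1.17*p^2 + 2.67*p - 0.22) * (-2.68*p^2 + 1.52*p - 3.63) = -3.1356*p^4 - 5.3772*p^3 + 0.4009*p^2 - 10.0265*p + 0.7986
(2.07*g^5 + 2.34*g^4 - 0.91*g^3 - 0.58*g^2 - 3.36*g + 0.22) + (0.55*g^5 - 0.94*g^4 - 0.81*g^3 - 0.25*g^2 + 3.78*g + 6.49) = 2.62*g^5 + 1.4*g^4 - 1.72*g^3 - 0.83*g^2 + 0.42*g + 6.71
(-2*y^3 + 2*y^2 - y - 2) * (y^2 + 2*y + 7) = -2*y^5 - 2*y^4 - 11*y^3 + 10*y^2 - 11*y - 14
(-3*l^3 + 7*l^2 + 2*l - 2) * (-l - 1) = 3*l^4 - 4*l^3 - 9*l^2 + 2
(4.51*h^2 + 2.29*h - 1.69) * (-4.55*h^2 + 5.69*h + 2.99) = -20.5205*h^4 + 15.2424*h^3 + 34.2045*h^2 - 2.769*h - 5.0531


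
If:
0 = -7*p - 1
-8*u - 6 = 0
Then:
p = -1/7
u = -3/4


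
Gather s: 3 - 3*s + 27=30 - 3*s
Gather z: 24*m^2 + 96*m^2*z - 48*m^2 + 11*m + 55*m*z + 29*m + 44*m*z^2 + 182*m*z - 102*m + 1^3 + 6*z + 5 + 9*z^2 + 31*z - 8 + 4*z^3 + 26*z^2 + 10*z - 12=-24*m^2 - 62*m + 4*z^3 + z^2*(44*m + 35) + z*(96*m^2 + 237*m + 47) - 14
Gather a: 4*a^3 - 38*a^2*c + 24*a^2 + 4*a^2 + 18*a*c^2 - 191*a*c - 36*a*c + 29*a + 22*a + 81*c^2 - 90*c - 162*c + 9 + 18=4*a^3 + a^2*(28 - 38*c) + a*(18*c^2 - 227*c + 51) + 81*c^2 - 252*c + 27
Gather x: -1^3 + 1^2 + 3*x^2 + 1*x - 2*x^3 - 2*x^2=-2*x^3 + x^2 + x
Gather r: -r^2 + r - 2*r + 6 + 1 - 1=-r^2 - r + 6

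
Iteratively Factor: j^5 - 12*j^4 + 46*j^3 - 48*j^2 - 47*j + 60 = (j - 5)*(j^4 - 7*j^3 + 11*j^2 + 7*j - 12) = (j - 5)*(j - 3)*(j^3 - 4*j^2 - j + 4) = (j - 5)*(j - 3)*(j + 1)*(j^2 - 5*j + 4) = (j - 5)*(j - 3)*(j - 1)*(j + 1)*(j - 4)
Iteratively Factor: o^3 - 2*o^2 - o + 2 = (o - 2)*(o^2 - 1) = (o - 2)*(o + 1)*(o - 1)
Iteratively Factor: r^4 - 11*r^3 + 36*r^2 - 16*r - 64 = (r + 1)*(r^3 - 12*r^2 + 48*r - 64) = (r - 4)*(r + 1)*(r^2 - 8*r + 16) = (r - 4)^2*(r + 1)*(r - 4)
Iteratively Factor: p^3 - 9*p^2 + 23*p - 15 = (p - 3)*(p^2 - 6*p + 5) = (p - 5)*(p - 3)*(p - 1)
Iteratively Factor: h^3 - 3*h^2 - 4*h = (h + 1)*(h^2 - 4*h) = h*(h + 1)*(h - 4)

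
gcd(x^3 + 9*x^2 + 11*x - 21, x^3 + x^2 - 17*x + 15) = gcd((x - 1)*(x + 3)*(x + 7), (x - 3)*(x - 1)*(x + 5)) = x - 1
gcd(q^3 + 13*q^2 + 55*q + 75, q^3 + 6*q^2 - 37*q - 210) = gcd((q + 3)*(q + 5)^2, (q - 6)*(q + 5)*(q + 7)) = q + 5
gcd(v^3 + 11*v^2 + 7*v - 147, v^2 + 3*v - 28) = v + 7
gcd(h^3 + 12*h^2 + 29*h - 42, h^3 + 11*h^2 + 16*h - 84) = h^2 + 13*h + 42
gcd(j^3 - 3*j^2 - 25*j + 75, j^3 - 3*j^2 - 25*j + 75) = j^3 - 3*j^2 - 25*j + 75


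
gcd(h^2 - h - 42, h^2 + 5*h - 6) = h + 6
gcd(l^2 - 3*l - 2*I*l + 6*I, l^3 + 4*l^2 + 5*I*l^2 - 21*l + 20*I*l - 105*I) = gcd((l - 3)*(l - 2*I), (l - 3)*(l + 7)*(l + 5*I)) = l - 3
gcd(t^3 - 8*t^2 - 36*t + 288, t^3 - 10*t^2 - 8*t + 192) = t^2 - 14*t + 48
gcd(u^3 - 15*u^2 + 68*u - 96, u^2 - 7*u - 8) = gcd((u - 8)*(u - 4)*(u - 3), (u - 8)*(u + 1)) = u - 8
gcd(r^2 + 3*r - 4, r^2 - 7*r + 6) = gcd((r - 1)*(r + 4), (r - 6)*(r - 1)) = r - 1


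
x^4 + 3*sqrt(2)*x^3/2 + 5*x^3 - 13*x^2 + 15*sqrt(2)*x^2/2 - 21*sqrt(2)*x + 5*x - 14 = (x - 2)*(x + 7)*(x + sqrt(2)/2)*(x + sqrt(2))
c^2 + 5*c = c*(c + 5)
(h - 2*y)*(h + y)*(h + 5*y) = h^3 + 4*h^2*y - 7*h*y^2 - 10*y^3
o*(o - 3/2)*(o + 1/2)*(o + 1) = o^4 - 7*o^2/4 - 3*o/4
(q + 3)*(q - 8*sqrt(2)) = q^2 - 8*sqrt(2)*q + 3*q - 24*sqrt(2)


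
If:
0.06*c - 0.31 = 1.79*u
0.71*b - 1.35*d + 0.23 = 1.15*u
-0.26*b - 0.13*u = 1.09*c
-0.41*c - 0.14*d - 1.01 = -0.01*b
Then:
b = 32.38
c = -7.67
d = 17.56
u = -0.43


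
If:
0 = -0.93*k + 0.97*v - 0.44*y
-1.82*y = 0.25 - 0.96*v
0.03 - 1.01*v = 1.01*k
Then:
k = 0.05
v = -0.02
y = -0.15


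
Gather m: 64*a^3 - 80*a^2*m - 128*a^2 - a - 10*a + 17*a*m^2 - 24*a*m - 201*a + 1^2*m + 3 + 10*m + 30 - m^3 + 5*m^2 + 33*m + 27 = 64*a^3 - 128*a^2 - 212*a - m^3 + m^2*(17*a + 5) + m*(-80*a^2 - 24*a + 44) + 60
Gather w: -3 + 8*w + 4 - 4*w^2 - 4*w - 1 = -4*w^2 + 4*w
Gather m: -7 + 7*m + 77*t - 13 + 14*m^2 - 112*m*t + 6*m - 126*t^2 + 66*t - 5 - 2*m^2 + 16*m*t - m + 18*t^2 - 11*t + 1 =12*m^2 + m*(12 - 96*t) - 108*t^2 + 132*t - 24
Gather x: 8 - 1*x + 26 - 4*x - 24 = 10 - 5*x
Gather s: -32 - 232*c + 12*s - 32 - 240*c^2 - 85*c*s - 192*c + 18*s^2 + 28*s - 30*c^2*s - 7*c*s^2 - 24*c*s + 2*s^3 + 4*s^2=-240*c^2 - 424*c + 2*s^3 + s^2*(22 - 7*c) + s*(-30*c^2 - 109*c + 40) - 64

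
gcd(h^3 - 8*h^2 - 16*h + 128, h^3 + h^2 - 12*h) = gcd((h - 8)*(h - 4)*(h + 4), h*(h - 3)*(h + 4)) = h + 4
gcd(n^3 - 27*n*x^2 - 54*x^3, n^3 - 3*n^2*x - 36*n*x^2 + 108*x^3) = -n + 6*x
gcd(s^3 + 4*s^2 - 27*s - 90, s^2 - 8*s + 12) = 1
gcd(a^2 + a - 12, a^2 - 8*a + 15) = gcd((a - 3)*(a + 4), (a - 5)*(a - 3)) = a - 3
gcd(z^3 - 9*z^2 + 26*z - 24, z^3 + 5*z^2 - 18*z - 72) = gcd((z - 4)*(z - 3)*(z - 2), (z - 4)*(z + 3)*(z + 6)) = z - 4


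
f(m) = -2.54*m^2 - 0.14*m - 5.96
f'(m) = -5.08*m - 0.14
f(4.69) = -62.49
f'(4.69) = -23.97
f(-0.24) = -6.07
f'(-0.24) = 1.08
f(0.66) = -7.16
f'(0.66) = -3.49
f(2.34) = -20.20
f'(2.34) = -12.03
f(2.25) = -19.13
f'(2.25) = -11.57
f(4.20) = -51.35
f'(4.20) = -21.48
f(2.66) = -24.30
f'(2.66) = -13.65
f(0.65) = -7.12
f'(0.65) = -3.44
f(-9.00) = -210.44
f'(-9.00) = 45.58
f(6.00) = -98.24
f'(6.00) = -30.62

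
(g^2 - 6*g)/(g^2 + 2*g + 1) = g*(g - 6)/(g^2 + 2*g + 1)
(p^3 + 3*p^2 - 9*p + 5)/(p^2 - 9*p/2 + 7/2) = 2*(p^2 + 4*p - 5)/(2*p - 7)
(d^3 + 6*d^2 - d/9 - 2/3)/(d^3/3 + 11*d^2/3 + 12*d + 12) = (9*d^2 - 1)/(3*(d^2 + 5*d + 6))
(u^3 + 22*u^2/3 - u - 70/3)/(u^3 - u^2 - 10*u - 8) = (3*u^2 + 16*u - 35)/(3*(u^2 - 3*u - 4))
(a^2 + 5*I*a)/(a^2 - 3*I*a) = (a + 5*I)/(a - 3*I)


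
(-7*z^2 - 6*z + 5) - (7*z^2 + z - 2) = -14*z^2 - 7*z + 7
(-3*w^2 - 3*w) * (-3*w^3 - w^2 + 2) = 9*w^5 + 12*w^4 + 3*w^3 - 6*w^2 - 6*w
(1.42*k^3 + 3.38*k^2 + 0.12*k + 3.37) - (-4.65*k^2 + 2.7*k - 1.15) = 1.42*k^3 + 8.03*k^2 - 2.58*k + 4.52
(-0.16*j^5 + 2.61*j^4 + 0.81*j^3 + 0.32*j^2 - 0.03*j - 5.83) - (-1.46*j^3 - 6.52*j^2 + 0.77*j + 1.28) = -0.16*j^5 + 2.61*j^4 + 2.27*j^3 + 6.84*j^2 - 0.8*j - 7.11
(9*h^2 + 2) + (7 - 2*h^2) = 7*h^2 + 9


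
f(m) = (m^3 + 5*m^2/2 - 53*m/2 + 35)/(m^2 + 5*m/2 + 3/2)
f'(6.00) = 1.17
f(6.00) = 3.47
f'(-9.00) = 1.77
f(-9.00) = -4.22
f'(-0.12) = -80.84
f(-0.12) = 31.47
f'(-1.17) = -2944.72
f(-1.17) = -1209.01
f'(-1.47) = 170541.72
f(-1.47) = -5402.89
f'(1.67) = -1.35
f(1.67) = 0.28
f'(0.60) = -13.30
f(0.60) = 6.02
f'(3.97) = 1.05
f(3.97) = 1.17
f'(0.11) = -41.85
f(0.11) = 17.97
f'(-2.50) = 99.00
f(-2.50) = 67.50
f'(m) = (-2*m - 5/2)*(m^3 + 5*m^2/2 - 53*m/2 + 35)/(m^2 + 5*m/2 + 3/2)^2 + (3*m^2 + 5*m - 53/2)/(m^2 + 5*m/2 + 3/2)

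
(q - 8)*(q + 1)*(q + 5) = q^3 - 2*q^2 - 43*q - 40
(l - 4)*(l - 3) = l^2 - 7*l + 12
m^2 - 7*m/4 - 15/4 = (m - 3)*(m + 5/4)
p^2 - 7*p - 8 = (p - 8)*(p + 1)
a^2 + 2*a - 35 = (a - 5)*(a + 7)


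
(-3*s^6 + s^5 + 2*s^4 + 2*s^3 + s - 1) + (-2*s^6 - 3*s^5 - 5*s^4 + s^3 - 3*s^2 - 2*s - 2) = -5*s^6 - 2*s^5 - 3*s^4 + 3*s^3 - 3*s^2 - s - 3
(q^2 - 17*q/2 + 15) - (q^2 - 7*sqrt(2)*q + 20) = -17*q/2 + 7*sqrt(2)*q - 5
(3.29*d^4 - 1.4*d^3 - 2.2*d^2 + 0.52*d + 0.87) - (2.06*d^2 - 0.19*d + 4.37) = 3.29*d^4 - 1.4*d^3 - 4.26*d^2 + 0.71*d - 3.5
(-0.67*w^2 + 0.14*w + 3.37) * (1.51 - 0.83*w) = 0.5561*w^3 - 1.1279*w^2 - 2.5857*w + 5.0887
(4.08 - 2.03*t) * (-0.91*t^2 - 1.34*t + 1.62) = 1.8473*t^3 - 0.9926*t^2 - 8.7558*t + 6.6096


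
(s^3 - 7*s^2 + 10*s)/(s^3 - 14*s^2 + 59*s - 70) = s/(s - 7)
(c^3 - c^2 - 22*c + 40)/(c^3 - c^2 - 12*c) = (c^2 + 3*c - 10)/(c*(c + 3))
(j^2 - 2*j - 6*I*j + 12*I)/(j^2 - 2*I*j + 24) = (j - 2)/(j + 4*I)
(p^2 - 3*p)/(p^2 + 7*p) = (p - 3)/(p + 7)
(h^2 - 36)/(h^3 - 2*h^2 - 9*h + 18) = (h^2 - 36)/(h^3 - 2*h^2 - 9*h + 18)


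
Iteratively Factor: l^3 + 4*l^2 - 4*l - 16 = (l + 2)*(l^2 + 2*l - 8) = (l + 2)*(l + 4)*(l - 2)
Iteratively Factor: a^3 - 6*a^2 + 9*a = (a - 3)*(a^2 - 3*a) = a*(a - 3)*(a - 3)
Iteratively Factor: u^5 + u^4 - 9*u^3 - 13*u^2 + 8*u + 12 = (u - 3)*(u^4 + 4*u^3 + 3*u^2 - 4*u - 4) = (u - 3)*(u + 1)*(u^3 + 3*u^2 - 4) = (u - 3)*(u - 1)*(u + 1)*(u^2 + 4*u + 4) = (u - 3)*(u - 1)*(u + 1)*(u + 2)*(u + 2)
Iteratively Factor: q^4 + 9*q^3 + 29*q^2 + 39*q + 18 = (q + 3)*(q^3 + 6*q^2 + 11*q + 6) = (q + 3)^2*(q^2 + 3*q + 2) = (q + 1)*(q + 3)^2*(q + 2)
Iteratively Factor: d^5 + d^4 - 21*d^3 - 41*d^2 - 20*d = (d - 5)*(d^4 + 6*d^3 + 9*d^2 + 4*d) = (d - 5)*(d + 1)*(d^3 + 5*d^2 + 4*d) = d*(d - 5)*(d + 1)*(d^2 + 5*d + 4) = d*(d - 5)*(d + 1)^2*(d + 4)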